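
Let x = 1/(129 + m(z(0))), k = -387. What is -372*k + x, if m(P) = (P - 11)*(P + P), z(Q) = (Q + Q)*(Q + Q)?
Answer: 18571357/129 ≈ 1.4396e+5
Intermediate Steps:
z(Q) = 4*Q² (z(Q) = (2*Q)*(2*Q) = 4*Q²)
m(P) = 2*P*(-11 + P) (m(P) = (-11 + P)*(2*P) = 2*P*(-11 + P))
x = 1/129 (x = 1/(129 + 2*(4*0²)*(-11 + 4*0²)) = 1/(129 + 2*(4*0)*(-11 + 4*0)) = 1/(129 + 2*0*(-11 + 0)) = 1/(129 + 2*0*(-11)) = 1/(129 + 0) = 1/129 ≈ 0.0077519)
-372*k + x = -372*(-387) + 1/129 = 143964 + 1/129 = 18571357/129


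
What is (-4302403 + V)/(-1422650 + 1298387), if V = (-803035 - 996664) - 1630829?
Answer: 7732931/124263 ≈ 62.230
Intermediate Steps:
V = -3430528 (V = -1799699 - 1630829 = -3430528)
(-4302403 + V)/(-1422650 + 1298387) = (-4302403 - 3430528)/(-1422650 + 1298387) = -7732931/(-124263) = -7732931*(-1/124263) = 7732931/124263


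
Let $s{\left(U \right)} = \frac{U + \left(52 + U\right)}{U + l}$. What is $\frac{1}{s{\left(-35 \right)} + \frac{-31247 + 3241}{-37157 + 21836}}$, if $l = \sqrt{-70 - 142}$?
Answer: $\frac{63705805791}{145315424648} - \frac{704199123 i \sqrt{53}}{145315424648} \approx 0.4384 - 0.035279 i$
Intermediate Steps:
$l = 2 i \sqrt{53}$ ($l = \sqrt{-212} = 2 i \sqrt{53} \approx 14.56 i$)
$s{\left(U \right)} = \frac{52 + 2 U}{U + 2 i \sqrt{53}}$ ($s{\left(U \right)} = \frac{U + \left(52 + U\right)}{U + 2 i \sqrt{53}} = \frac{52 + 2 U}{U + 2 i \sqrt{53}}$)
$\frac{1}{s{\left(-35 \right)} + \frac{-31247 + 3241}{-37157 + 21836}} = \frac{1}{\frac{2 \left(26 - 35\right)}{-35 + 2 i \sqrt{53}} + \frac{-31247 + 3241}{-37157 + 21836}} = \frac{1}{2 \frac{1}{-35 + 2 i \sqrt{53}} \left(-9\right) - \frac{28006}{-15321}} = \frac{1}{- \frac{18}{-35 + 2 i \sqrt{53}} - - \frac{28006}{15321}} = \frac{1}{- \frac{18}{-35 + 2 i \sqrt{53}} + \frac{28006}{15321}} = \frac{1}{\frac{28006}{15321} - \frac{18}{-35 + 2 i \sqrt{53}}}$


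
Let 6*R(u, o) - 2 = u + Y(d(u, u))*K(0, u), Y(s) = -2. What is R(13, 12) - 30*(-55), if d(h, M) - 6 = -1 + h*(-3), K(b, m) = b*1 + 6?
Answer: 3301/2 ≈ 1650.5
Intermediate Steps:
K(b, m) = 6 + b (K(b, m) = b + 6 = 6 + b)
d(h, M) = 5 - 3*h (d(h, M) = 6 + (-1 + h*(-3)) = 6 + (-1 - 3*h) = 5 - 3*h)
R(u, o) = -5/3 + u/6 (R(u, o) = ⅓ + (u - 2*(6 + 0))/6 = ⅓ + (u - 2*6)/6 = ⅓ + (u - 12)/6 = ⅓ + (-12 + u)/6 = ⅓ + (-2 + u/6) = -5/3 + u/6)
R(13, 12) - 30*(-55) = (-5/3 + (⅙)*13) - 30*(-55) = (-5/3 + 13/6) + 1650 = ½ + 1650 = 3301/2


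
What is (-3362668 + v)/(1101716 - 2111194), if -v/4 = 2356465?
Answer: 6394264/504739 ≈ 12.668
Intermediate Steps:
v = -9425860 (v = -4*2356465 = -9425860)
(-3362668 + v)/(1101716 - 2111194) = (-3362668 - 9425860)/(1101716 - 2111194) = -12788528/(-1009478) = -12788528*(-1/1009478) = 6394264/504739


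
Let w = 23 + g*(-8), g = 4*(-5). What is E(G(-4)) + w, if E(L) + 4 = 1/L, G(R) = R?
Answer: 715/4 ≈ 178.75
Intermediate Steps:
g = -20
w = 183 (w = 23 - 20*(-8) = 23 + 160 = 183)
E(L) = -4 + 1/L
E(G(-4)) + w = (-4 + 1/(-4)) + 183 = (-4 - ¼) + 183 = -17/4 + 183 = 715/4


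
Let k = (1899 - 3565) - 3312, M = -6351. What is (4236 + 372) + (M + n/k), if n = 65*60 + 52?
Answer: -228437/131 ≈ -1743.8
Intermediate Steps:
n = 3952 (n = 3900 + 52 = 3952)
k = -4978 (k = -1666 - 3312 = -4978)
(4236 + 372) + (M + n/k) = (4236 + 372) + (-6351 + 3952/(-4978)) = 4608 + (-6351 + 3952*(-1/4978)) = 4608 + (-6351 - 104/131) = 4608 - 832085/131 = -228437/131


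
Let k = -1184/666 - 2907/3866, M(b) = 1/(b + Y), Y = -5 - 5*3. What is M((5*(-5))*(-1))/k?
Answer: -34794/440095 ≈ -0.079060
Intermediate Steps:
Y = -20 (Y = -5 - 15 = -20)
M(b) = 1/(-20 + b) (M(b) = 1/(b - 20) = 1/(-20 + b))
k = -88019/34794 (k = -1184*1/666 - 2907*1/3866 = -16/9 - 2907/3866 = -88019/34794 ≈ -2.5297)
M((5*(-5))*(-1))/k = 1/((-20 + (5*(-5))*(-1))*(-88019/34794)) = -34794/88019/(-20 - 25*(-1)) = -34794/88019/(-20 + 25) = -34794/88019/5 = (⅕)*(-34794/88019) = -34794/440095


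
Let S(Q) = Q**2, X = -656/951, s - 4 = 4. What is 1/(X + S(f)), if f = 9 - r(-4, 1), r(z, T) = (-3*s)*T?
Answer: 951/1034983 ≈ 0.00091886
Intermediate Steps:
s = 8 (s = 4 + 4 = 8)
r(z, T) = -24*T (r(z, T) = (-3*8)*T = -24*T)
f = 33 (f = 9 - (-24) = 9 - 1*(-24) = 9 + 24 = 33)
X = -656/951 (X = -656*1/951 = -656/951 ≈ -0.68980)
1/(X + S(f)) = 1/(-656/951 + 33**2) = 1/(-656/951 + 1089) = 1/(1034983/951) = 951/1034983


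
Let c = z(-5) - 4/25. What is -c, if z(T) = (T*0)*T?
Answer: 4/25 ≈ 0.16000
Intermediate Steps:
z(T) = 0 (z(T) = 0*T = 0)
c = -4/25 (c = 0 - 4/25 = -4/25 ≈ -0.16000)
-c = -1*(-4/25) = 4/25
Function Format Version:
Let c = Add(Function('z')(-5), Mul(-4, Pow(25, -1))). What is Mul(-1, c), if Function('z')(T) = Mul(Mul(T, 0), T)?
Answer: Rational(4, 25) ≈ 0.16000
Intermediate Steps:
Function('z')(T) = 0 (Function('z')(T) = Mul(0, T) = 0)
c = Rational(-4, 25) (c = Add(0, Mul(-4, Pow(25, -1))) = Add(0, Mul(-4, Rational(1, 25))) = Add(0, Rational(-4, 25)) = Rational(-4, 25) ≈ -0.16000)
Mul(-1, c) = Mul(-1, Rational(-4, 25)) = Rational(4, 25)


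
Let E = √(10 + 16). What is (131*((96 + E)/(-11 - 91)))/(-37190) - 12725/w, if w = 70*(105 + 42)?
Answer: -802355891/650564670 + 131*√26/3793380 ≈ -1.2331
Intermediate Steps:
E = √26 ≈ 5.0990
w = 10290 (w = 70*147 = 10290)
(131*((96 + E)/(-11 - 91)))/(-37190) - 12725/w = (131*((96 + √26)/(-11 - 91)))/(-37190) - 12725/10290 = (131*((96 + √26)/(-102)))*(-1/37190) - 12725*1/10290 = (131*((96 + √26)*(-1/102)))*(-1/37190) - 2545/2058 = (131*(-16/17 - √26/102))*(-1/37190) - 2545/2058 = (-2096/17 - 131*√26/102)*(-1/37190) - 2545/2058 = (1048/316115 + 131*√26/3793380) - 2545/2058 = -802355891/650564670 + 131*√26/3793380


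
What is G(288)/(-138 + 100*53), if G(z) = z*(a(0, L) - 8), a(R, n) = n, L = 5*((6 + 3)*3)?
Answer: 18288/2581 ≈ 7.0856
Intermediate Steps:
L = 135 (L = 5*(9*3) = 5*27 = 135)
G(z) = 127*z (G(z) = z*(135 - 8) = z*127 = 127*z)
G(288)/(-138 + 100*53) = (127*288)/(-138 + 100*53) = 36576/(-138 + 5300) = 36576/5162 = 36576*(1/5162) = 18288/2581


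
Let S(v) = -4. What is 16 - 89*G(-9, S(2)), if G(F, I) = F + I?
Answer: 1173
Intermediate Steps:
16 - 89*G(-9, S(2)) = 16 - 89*(-9 - 4) = 16 - 89*(-13) = 16 + 1157 = 1173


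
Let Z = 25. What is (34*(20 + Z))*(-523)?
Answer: -800190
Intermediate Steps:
(34*(20 + Z))*(-523) = (34*(20 + 25))*(-523) = (34*45)*(-523) = 1530*(-523) = -800190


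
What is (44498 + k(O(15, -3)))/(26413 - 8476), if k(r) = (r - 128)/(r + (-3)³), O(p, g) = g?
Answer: 1335071/538110 ≈ 2.4810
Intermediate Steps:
k(r) = (-128 + r)/(-27 + r) (k(r) = (-128 + r)/(r - 27) = (-128 + r)/(-27 + r))
(44498 + k(O(15, -3)))/(26413 - 8476) = (44498 + (-128 - 3)/(-27 - 3))/(26413 - 8476) = (44498 - 131/(-30))/17937 = (44498 - 1/30*(-131))*(1/17937) = (44498 + 131/30)*(1/17937) = (1335071/30)*(1/17937) = 1335071/538110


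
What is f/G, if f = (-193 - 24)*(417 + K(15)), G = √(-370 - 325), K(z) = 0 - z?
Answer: 87234*I*√695/695 ≈ 3309.0*I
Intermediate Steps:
K(z) = -z
G = I*√695 (G = √(-695) = I*√695 ≈ 26.363*I)
f = -87234 (f = (-193 - 24)*(417 - 1*15) = -217*(417 - 15) = -217*402 = -87234)
f/G = -87234*(-I*√695/695) = -(-87234)*I*√695/695 = 87234*I*√695/695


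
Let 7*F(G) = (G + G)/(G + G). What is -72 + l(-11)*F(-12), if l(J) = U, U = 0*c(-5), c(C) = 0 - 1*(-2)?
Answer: -72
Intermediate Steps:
c(C) = 2 (c(C) = 0 + 2 = 2)
F(G) = 1/7 (F(G) = ((G + G)/(G + G))/7 = ((2*G)/((2*G)))/7 = ((2*G)*(1/(2*G)))/7 = (1/7)*1 = 1/7)
U = 0 (U = 0*2 = 0)
l(J) = 0
-72 + l(-11)*F(-12) = -72 + 0*(1/7) = -72 + 0 = -72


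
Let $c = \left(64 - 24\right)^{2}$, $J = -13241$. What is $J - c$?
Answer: $-14841$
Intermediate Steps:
$c = 1600$ ($c = 40^{2} = 1600$)
$J - c = -13241 - 1600 = -14841$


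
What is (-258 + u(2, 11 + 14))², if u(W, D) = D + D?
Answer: 43264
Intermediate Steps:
u(W, D) = 2*D
(-258 + u(2, 11 + 14))² = (-258 + 2*(11 + 14))² = (-258 + 2*25)² = (-258 + 50)² = (-208)² = 43264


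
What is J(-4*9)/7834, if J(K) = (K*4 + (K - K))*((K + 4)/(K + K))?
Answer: -32/3917 ≈ -0.0081695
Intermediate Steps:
J(K) = 8 + 2*K (J(K) = (4*K + 0)*((4 + K)/((2*K))) = (4*K)*((4 + K)*(1/(2*K))) = (4*K)*((4 + K)/(2*K)) = 8 + 2*K)
J(-4*9)/7834 = (8 + 2*(-4*9))/7834 = (8 + 2*(-36))*(1/7834) = (8 - 72)*(1/7834) = -64*1/7834 = -32/3917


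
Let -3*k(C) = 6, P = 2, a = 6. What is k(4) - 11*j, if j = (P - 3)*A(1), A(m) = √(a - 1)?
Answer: -2 + 11*√5 ≈ 22.597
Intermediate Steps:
k(C) = -2 (k(C) = -⅓*6 = -2)
A(m) = √5 (A(m) = √(6 - 1) = √5)
j = -√5 (j = (2 - 3)*√5 = -√5 ≈ -2.2361)
k(4) - 11*j = -2 - (-11)*√5 = -2 + 11*√5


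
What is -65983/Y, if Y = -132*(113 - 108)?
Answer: 65983/660 ≈ 99.974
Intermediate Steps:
Y = -660 (Y = -132*5 = -660)
-65983/Y = -65983/(-660) = -65983*(-1/660) = 65983/660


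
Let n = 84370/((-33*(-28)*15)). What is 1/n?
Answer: 126/767 ≈ 0.16428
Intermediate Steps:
n = 767/126 (n = 84370/((924*15)) = 84370/13860 = 84370*(1/13860) = 767/126 ≈ 6.0873)
1/n = 1/(767/126) = 126/767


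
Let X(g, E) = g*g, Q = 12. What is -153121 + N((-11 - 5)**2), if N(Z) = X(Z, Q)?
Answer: -87585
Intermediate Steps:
X(g, E) = g**2
N(Z) = Z**2
-153121 + N((-11 - 5)**2) = -153121 + ((-11 - 5)**2)**2 = -153121 + ((-16)**2)**2 = -153121 + 256**2 = -153121 + 65536 = -87585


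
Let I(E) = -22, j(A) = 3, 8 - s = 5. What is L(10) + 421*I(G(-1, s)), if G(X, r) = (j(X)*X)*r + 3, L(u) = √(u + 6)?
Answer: -9258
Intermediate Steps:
s = 3 (s = 8 - 1*5 = 8 - 5 = 3)
L(u) = √(6 + u)
G(X, r) = 3 + 3*X*r (G(X, r) = (3*X)*r + 3 = 3*X*r + 3 = 3 + 3*X*r)
L(10) + 421*I(G(-1, s)) = √(6 + 10) + 421*(-22) = √16 - 9262 = 4 - 9262 = -9258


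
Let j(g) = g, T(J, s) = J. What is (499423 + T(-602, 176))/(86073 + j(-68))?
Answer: 498821/86005 ≈ 5.7999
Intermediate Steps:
(499423 + T(-602, 176))/(86073 + j(-68)) = (499423 - 602)/(86073 - 68) = 498821/86005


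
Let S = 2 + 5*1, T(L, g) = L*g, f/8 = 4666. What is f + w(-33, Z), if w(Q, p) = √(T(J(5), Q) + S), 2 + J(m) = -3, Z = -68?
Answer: 37328 + 2*√43 ≈ 37341.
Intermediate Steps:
f = 37328 (f = 8*4666 = 37328)
J(m) = -5 (J(m) = -2 - 3 = -5)
S = 7 (S = 2 + 5 = 7)
w(Q, p) = √(7 - 5*Q) (w(Q, p) = √(-5*Q + 7) = √(7 - 5*Q))
f + w(-33, Z) = 37328 + √(7 - 5*(-33)) = 37328 + √(7 + 165) = 37328 + √172 = 37328 + 2*√43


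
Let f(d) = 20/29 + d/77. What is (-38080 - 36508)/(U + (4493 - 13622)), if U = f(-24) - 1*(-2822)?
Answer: 166555004/14082687 ≈ 11.827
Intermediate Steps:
f(d) = 20/29 + d/77 (f(d) = 20*(1/29) + d*(1/77) = 20/29 + d/77)
U = 6302370/2233 (U = (20/29 + (1/77)*(-24)) - 1*(-2822) = (20/29 - 24/77) + 2822 = 844/2233 + 2822 = 6302370/2233 ≈ 2822.4)
(-38080 - 36508)/(U + (4493 - 13622)) = (-38080 - 36508)/(6302370/2233 + (4493 - 13622)) = -74588/(6302370/2233 - 9129) = -74588/(-14082687/2233) = -74588*(-2233/14082687) = 166555004/14082687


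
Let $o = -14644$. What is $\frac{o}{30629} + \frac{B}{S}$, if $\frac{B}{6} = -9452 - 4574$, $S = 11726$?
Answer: $- \frac{1374664834}{179577827} \approx -7.655$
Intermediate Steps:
$B = -84156$ ($B = 6 \left(-9452 - 4574\right) = 6 \left(-14026\right) = -84156$)
$\frac{o}{30629} + \frac{B}{S} = - \frac{14644}{30629} - \frac{84156}{11726} = \left(-14644\right) \frac{1}{30629} - \frac{42078}{5863} = - \frac{14644}{30629} - \frac{42078}{5863} = - \frac{1374664834}{179577827}$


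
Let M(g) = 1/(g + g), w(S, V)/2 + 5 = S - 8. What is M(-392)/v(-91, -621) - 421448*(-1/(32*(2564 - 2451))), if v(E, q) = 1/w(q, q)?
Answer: 1308595/11074 ≈ 118.17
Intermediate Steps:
w(S, V) = -26 + 2*S (w(S, V) = -10 + 2*(S - 8) = -10 + 2*(-8 + S) = -10 + (-16 + 2*S) = -26 + 2*S)
M(g) = 1/(2*g)
v(E, q) = 1/(-26 + 2*q)
M(-392)/v(-91, -621) - 421448*(-1/(32*(2564 - 2451))) = ((½)/(-392))/((1/(2*(-13 - 621)))) - 421448*(-1/(32*(2564 - 2451))) = ((½)*(-1/392))/(((½)/(-634))) - 421448/(113*(-32)) = -1/(784*((½)*(-1/634))) - 421448/(-3616) = -1/(784*(-1/1268)) - 421448*(-1/3616) = -1/784*(-1268) + 52681/452 = 317/196 + 52681/452 = 1308595/11074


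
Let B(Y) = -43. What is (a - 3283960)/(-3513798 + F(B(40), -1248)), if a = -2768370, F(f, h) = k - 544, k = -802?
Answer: 3026165/1757572 ≈ 1.7218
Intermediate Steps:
F(f, h) = -1346 (F(f, h) = -802 - 544 = -1346)
(a - 3283960)/(-3513798 + F(B(40), -1248)) = (-2768370 - 3283960)/(-3513798 - 1346) = -6052330/(-3515144) = -6052330*(-1/3515144) = 3026165/1757572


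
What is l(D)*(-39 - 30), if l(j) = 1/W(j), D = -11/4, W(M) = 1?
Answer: -69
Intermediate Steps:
D = -11/4 (D = -11*¼ = -11/4 ≈ -2.7500)
l(j) = 1 (l(j) = 1/1 = 1)
l(D)*(-39 - 30) = 1*(-39 - 30) = 1*(-69) = -69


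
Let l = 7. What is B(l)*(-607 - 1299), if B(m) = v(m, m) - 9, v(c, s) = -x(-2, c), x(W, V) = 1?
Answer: 19060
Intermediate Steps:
v(c, s) = -1 (v(c, s) = -1*1 = -1)
B(m) = -10 (B(m) = -1 - 9 = -10)
B(l)*(-607 - 1299) = -10*(-607 - 1299) = -10*(-1906) = 19060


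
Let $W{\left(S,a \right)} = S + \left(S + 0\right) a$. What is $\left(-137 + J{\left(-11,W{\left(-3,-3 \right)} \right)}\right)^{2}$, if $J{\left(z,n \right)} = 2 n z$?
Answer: $72361$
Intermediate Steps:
$W{\left(S,a \right)} = S + S a$
$J{\left(z,n \right)} = 2 n z$
$\left(-137 + J{\left(-11,W{\left(-3,-3 \right)} \right)}\right)^{2} = \left(-137 + 2 \left(- 3 \left(1 - 3\right)\right) \left(-11\right)\right)^{2} = \left(-137 + 2 \left(\left(-3\right) \left(-2\right)\right) \left(-11\right)\right)^{2} = \left(-137 + 2 \cdot 6 \left(-11\right)\right)^{2} = \left(-137 - 132\right)^{2} = \left(-269\right)^{2} = 72361$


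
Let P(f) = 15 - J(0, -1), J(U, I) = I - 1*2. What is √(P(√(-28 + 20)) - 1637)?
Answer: I*√1619 ≈ 40.237*I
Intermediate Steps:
J(U, I) = -2 + I (J(U, I) = I - 2 = -2 + I)
P(f) = 18 (P(f) = 15 - (-2 - 1) = 15 - 1*(-3) = 15 + 3 = 18)
√(P(√(-28 + 20)) - 1637) = √(18 - 1637) = √(-1619) = I*√1619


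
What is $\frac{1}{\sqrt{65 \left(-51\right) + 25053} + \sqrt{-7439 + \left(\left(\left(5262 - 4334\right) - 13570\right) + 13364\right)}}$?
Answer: $\frac{1}{\sqrt{21738} + i \sqrt{6717}} \approx 0.0051814 - 0.0028802 i$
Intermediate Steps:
$\frac{1}{\sqrt{65 \left(-51\right) + 25053} + \sqrt{-7439 + \left(\left(\left(5262 - 4334\right) - 13570\right) + 13364\right)}} = \frac{1}{\sqrt{-3315 + 25053} + \sqrt{-7439 + \left(\left(928 - 13570\right) + 13364\right)}} = \frac{1}{\sqrt{21738} + \sqrt{-7439 + \left(-12642 + 13364\right)}} = \frac{1}{\sqrt{21738} + \sqrt{-7439 + 722}} = \frac{1}{\sqrt{21738} + \sqrt{-6717}} = \frac{1}{\sqrt{21738} + i \sqrt{6717}}$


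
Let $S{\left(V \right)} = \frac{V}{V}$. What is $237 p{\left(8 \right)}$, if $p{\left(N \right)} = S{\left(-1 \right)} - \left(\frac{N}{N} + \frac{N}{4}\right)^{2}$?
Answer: $-1896$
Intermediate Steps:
$S{\left(V \right)} = 1$
$p{\left(N \right)} = 1 - \left(1 + \frac{N}{4}\right)^{2}$ ($p{\left(N \right)} = 1 - \left(\frac{N}{N} + \frac{N}{4}\right)^{2} = 1 - \left(1 + N \frac{1}{4}\right)^{2} = 1 - \left(1 + \frac{N}{4}\right)^{2}$)
$237 p{\left(8 \right)} = 237 \left(1 - \frac{\left(4 + 8\right)^{2}}{16}\right) = 237 \left(1 - \frac{12^{2}}{16}\right) = 237 \left(1 - 9\right) = 237 \left(-8\right) = -1896$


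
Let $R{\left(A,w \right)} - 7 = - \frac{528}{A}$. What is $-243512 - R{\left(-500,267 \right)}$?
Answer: $- \frac{30440007}{125} \approx -2.4352 \cdot 10^{5}$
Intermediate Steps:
$R{\left(A,w \right)} = 7 - \frac{528}{A}$
$-243512 - R{\left(-500,267 \right)} = -243512 - \left(7 - \frac{528}{-500}\right) = -243512 - \left(7 - - \frac{132}{125}\right) = -243512 - \left(7 + \frac{132}{125}\right) = -243512 - \frac{1007}{125} = - \frac{30440007}{125}$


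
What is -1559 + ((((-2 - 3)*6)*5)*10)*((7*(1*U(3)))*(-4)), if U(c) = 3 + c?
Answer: 250441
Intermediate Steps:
-1559 + ((((-2 - 3)*6)*5)*10)*((7*(1*U(3)))*(-4)) = -1559 + ((((-2 - 3)*6)*5)*10)*((7*(1*(3 + 3)))*(-4)) = -1559 + ((-5*6*5)*10)*((7*(1*6))*(-4)) = -1559 + (-30*5*10)*((7*6)*(-4)) = -1559 + (-150*10)*(42*(-4)) = -1559 - 1500*(-168) = -1559 + 252000 = 250441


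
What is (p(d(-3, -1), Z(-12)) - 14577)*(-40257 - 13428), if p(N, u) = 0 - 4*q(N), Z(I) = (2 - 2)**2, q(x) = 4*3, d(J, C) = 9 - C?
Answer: 785143125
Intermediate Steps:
q(x) = 12
Z(I) = 0 (Z(I) = 0**2 = 0)
p(N, u) = -48 (p(N, u) = 0 - 4*12 = 0 - 48 = -48)
(p(d(-3, -1), Z(-12)) - 14577)*(-40257 - 13428) = (-48 - 14577)*(-40257 - 13428) = -14625*(-53685) = 785143125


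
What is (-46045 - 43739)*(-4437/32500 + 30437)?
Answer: -22203539722098/8125 ≈ -2.7327e+9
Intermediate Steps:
(-46045 - 43739)*(-4437/32500 + 30437) = -89784*(-4437*1/32500 + 30437) = -89784*(-4437/32500 + 30437) = -89784*989198063/32500 = -22203539722098/8125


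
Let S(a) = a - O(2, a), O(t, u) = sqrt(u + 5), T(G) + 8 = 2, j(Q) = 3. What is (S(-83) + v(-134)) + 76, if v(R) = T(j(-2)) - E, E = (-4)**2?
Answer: -29 - I*sqrt(78) ≈ -29.0 - 8.8318*I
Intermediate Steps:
T(G) = -6 (T(G) = -8 + 2 = -6)
O(t, u) = sqrt(5 + u)
E = 16
S(a) = a - sqrt(5 + a)
v(R) = -22 (v(R) = -6 - 1*16 = -6 - 16 = -22)
(S(-83) + v(-134)) + 76 = ((-83 - sqrt(5 - 83)) - 22) + 76 = ((-83 - sqrt(-78)) - 22) + 76 = ((-83 - I*sqrt(78)) - 22) + 76 = (-105 - I*sqrt(78)) + 76 = -29 - I*sqrt(78)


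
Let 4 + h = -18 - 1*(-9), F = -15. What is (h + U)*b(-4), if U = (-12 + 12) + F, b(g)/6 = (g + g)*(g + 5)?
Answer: 1344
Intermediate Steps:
b(g) = 12*g*(5 + g) (b(g) = 6*((g + g)*(g + 5)) = 6*((2*g)*(5 + g)) = 6*(2*g*(5 + g)) = 12*g*(5 + g))
h = -13 (h = -4 + (-18 - 1*(-9)) = -4 + (-18 + 9) = -4 - 9 = -13)
U = -15 (U = (-12 + 12) - 15 = 0 - 15 = -15)
(h + U)*b(-4) = (-13 - 15)*(12*(-4)*(5 - 4)) = -336*(-4) = -28*(-48) = 1344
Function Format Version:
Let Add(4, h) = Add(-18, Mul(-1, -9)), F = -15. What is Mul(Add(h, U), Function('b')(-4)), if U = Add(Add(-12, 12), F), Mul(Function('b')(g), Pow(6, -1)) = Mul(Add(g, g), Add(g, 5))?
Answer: 1344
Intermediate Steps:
Function('b')(g) = Mul(12, g, Add(5, g)) (Function('b')(g) = Mul(6, Mul(Add(g, g), Add(g, 5))) = Mul(6, Mul(Mul(2, g), Add(5, g))) = Mul(6, Mul(2, g, Add(5, g))) = Mul(12, g, Add(5, g)))
h = -13 (h = Add(-4, Add(-18, Mul(-1, -9))) = Add(-4, Add(-18, 9)) = Add(-4, -9) = -13)
U = -15 (U = Add(Add(-12, 12), -15) = Add(0, -15) = -15)
Mul(Add(h, U), Function('b')(-4)) = Mul(Add(-13, -15), Mul(12, -4, Add(5, -4))) = Mul(-28, Mul(12, -4, 1)) = Mul(-28, -48) = 1344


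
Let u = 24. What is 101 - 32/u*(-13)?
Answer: 355/3 ≈ 118.33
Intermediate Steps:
101 - 32/u*(-13) = 101 - 32/24*(-13) = 101 - 32*1/24*(-13) = 101 - 4/3*(-13) = 101 + 52/3 = 355/3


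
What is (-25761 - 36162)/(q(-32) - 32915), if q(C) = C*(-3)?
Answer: 61923/32819 ≈ 1.8868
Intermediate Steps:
q(C) = -3*C
(-25761 - 36162)/(q(-32) - 32915) = (-25761 - 36162)/(-3*(-32) - 32915) = -61923/(96 - 32915) = -61923/(-32819) = -61923*(-1/32819) = 61923/32819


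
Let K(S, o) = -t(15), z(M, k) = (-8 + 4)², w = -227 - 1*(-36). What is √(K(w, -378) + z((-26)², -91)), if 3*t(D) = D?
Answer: √11 ≈ 3.3166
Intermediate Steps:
t(D) = D/3
w = -191 (w = -227 + 36 = -191)
z(M, k) = 16 (z(M, k) = (-4)² = 16)
K(S, o) = -5 (K(S, o) = -15/3 = -1*5 = -5)
√(K(w, -378) + z((-26)², -91)) = √(-5 + 16) = √11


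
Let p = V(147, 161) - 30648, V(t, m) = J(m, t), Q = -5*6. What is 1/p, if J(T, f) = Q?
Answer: -1/30678 ≈ -3.2597e-5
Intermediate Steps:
Q = -30
J(T, f) = -30
V(t, m) = -30
p = -30678 (p = -30 - 30648 = -30678)
1/p = 1/(-30678) = -1/30678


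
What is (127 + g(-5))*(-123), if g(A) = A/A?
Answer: -15744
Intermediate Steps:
g(A) = 1
(127 + g(-5))*(-123) = (127 + 1)*(-123) = 128*(-123) = -15744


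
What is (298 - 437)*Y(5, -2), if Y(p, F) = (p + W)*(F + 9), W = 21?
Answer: -25298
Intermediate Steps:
Y(p, F) = (9 + F)*(21 + p) (Y(p, F) = (p + 21)*(F + 9) = (21 + p)*(9 + F) = (9 + F)*(21 + p))
(298 - 437)*Y(5, -2) = (298 - 437)*(189 + 9*5 + 21*(-2) - 2*5) = -139*(189 + 45 - 42 - 10) = -139*182 = -25298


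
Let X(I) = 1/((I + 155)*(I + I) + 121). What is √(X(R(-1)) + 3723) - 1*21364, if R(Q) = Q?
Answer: -21364 + 590*√374/187 ≈ -21303.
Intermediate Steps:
X(I) = 1/(121 + 2*I*(155 + I)) (X(I) = 1/((155 + I)*(2*I) + 121) = 1/(2*I*(155 + I) + 121) = 1/(121 + 2*I*(155 + I)))
√(X(R(-1)) + 3723) - 1*21364 = √(1/(121 + 2*(-1)² + 310*(-1)) + 3723) - 1*21364 = √(1/(121 + 2*1 - 310) + 3723) - 21364 = √(1/(121 + 2 - 310) + 3723) - 21364 = √(1/(-187) + 3723) - 21364 = √(-1/187 + 3723) - 21364 = √(696200/187) - 21364 = 590*√374/187 - 21364 = -21364 + 590*√374/187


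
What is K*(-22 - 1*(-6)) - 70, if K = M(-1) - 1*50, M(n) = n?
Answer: 746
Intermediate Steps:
K = -51 (K = -1 - 1*50 = -1 - 50 = -51)
K*(-22 - 1*(-6)) - 70 = -51*(-22 - 1*(-6)) - 70 = -51*(-22 + 6) - 70 = -51*(-16) - 70 = 816 - 70 = 746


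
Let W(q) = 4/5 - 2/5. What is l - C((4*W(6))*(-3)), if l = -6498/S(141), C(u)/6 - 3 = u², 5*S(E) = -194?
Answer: 27243/2425 ≈ 11.234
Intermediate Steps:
S(E) = -194/5 (S(E) = (⅕)*(-194) = -194/5)
W(q) = ⅖ (W(q) = 4*(⅕) - 2*⅕ = ⅘ - ⅖ = ⅖)
C(u) = 18 + 6*u²
l = 16245/97 (l = -6498/(-194/5) = -6498*(-5/194) = 16245/97 ≈ 167.47)
l - C((4*W(6))*(-3)) = 16245/97 - (18 + 6*((4*(⅖))*(-3))²) = 16245/97 - (18 + 6*((8/5)*(-3))²) = 16245/97 - (18 + 6*(-24/5)²) = 16245/97 - (18 + 6*(576/25)) = 16245/97 - (18 + 3456/25) = 16245/97 - 1*3906/25 = 16245/97 - 3906/25 = 27243/2425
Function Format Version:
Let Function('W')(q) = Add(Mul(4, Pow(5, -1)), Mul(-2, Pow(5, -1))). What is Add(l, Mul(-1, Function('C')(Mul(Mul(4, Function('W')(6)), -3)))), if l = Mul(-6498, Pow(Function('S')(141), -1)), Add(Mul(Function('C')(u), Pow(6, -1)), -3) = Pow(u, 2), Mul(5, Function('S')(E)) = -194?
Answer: Rational(27243, 2425) ≈ 11.234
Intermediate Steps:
Function('S')(E) = Rational(-194, 5) (Function('S')(E) = Mul(Rational(1, 5), -194) = Rational(-194, 5))
Function('W')(q) = Rational(2, 5) (Function('W')(q) = Add(Mul(4, Rational(1, 5)), Mul(-2, Rational(1, 5))) = Add(Rational(4, 5), Rational(-2, 5)) = Rational(2, 5))
Function('C')(u) = Add(18, Mul(6, Pow(u, 2)))
l = Rational(16245, 97) (l = Mul(-6498, Pow(Rational(-194, 5), -1)) = Mul(-6498, Rational(-5, 194)) = Rational(16245, 97) ≈ 167.47)
Add(l, Mul(-1, Function('C')(Mul(Mul(4, Function('W')(6)), -3)))) = Add(Rational(16245, 97), Mul(-1, Add(18, Mul(6, Pow(Mul(Mul(4, Rational(2, 5)), -3), 2))))) = Add(Rational(16245, 97), Mul(-1, Add(18, Mul(6, Pow(Mul(Rational(8, 5), -3), 2))))) = Add(Rational(16245, 97), Mul(-1, Add(18, Mul(6, Pow(Rational(-24, 5), 2))))) = Add(Rational(16245, 97), Mul(-1, Add(18, Mul(6, Rational(576, 25))))) = Add(Rational(16245, 97), Mul(-1, Add(18, Rational(3456, 25)))) = Add(Rational(16245, 97), Mul(-1, Rational(3906, 25))) = Add(Rational(16245, 97), Rational(-3906, 25)) = Rational(27243, 2425)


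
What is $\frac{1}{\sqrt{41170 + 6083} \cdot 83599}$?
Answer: $\frac{\sqrt{47253}}{3950303547} \approx 5.5028 \cdot 10^{-8}$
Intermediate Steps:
$\frac{1}{\sqrt{41170 + 6083} \cdot 83599} = \frac{1}{\sqrt{47253}} \cdot \frac{1}{83599} = \frac{\sqrt{47253}}{47253} \cdot \frac{1}{83599} = \frac{\sqrt{47253}}{3950303547}$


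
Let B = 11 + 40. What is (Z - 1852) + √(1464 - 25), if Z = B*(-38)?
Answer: -3790 + √1439 ≈ -3752.1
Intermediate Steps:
B = 51
Z = -1938 (Z = 51*(-38) = -1938)
(Z - 1852) + √(1464 - 25) = (-1938 - 1852) + √(1464 - 25) = -3790 + √1439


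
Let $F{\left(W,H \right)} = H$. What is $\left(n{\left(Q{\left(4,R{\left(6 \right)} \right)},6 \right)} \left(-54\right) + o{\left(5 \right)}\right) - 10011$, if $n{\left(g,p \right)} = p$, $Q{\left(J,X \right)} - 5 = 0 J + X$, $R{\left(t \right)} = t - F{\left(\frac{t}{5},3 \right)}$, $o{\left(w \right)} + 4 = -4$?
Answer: $-10343$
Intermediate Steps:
$o{\left(w \right)} = -8$ ($o{\left(w \right)} = -4 - 4 = -8$)
$R{\left(t \right)} = -3 + t$ ($R{\left(t \right)} = t - 3 = -3 + t$)
$Q{\left(J,X \right)} = 5 + X$ ($Q{\left(J,X \right)} = 5 + \left(0 J + X\right) = 5 + \left(0 + X\right) = 5 + X$)
$\left(n{\left(Q{\left(4,R{\left(6 \right)} \right)},6 \right)} \left(-54\right) + o{\left(5 \right)}\right) - 10011 = \left(6 \left(-54\right) - 8\right) - 10011 = \left(-324 - 8\right) - 10011 = -332 - 10011 = -10343$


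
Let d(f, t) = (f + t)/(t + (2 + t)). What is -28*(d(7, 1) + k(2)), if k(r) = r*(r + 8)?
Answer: -616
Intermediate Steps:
k(r) = r*(8 + r)
d(f, t) = (f + t)/(2 + 2*t)
-28*(d(7, 1) + k(2)) = -28*((7 + 1)/(2*(1 + 1)) + 2*(8 + 2)) = -28*((1/2)*8/2 + 2*10) = -28*((1/2)*(1/2)*8 + 20) = -28*(2 + 20) = -28*22 = -616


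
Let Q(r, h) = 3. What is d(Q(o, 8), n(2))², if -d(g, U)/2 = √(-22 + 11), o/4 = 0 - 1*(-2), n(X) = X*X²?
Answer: -44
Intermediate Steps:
n(X) = X³
o = 8 (o = 4*(0 - 1*(-2)) = 4*(0 + 2) = 4*2 = 8)
d(g, U) = -2*I*√11 (d(g, U) = -2*√(-22 + 11) = -2*I*√11)
d(Q(o, 8), n(2))² = (-2*I*√11)² = -44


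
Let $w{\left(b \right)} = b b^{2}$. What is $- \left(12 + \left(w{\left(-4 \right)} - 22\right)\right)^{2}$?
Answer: $-5476$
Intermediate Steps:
$w{\left(b \right)} = b^{3}$
$- \left(12 + \left(w{\left(-4 \right)} - 22\right)\right)^{2} = - \left(12 + \left(\left(-4\right)^{3} - 22\right)\right)^{2} = - \left(12 - 86\right)^{2} = - \left(-74\right)^{2} = \left(-1\right) 5476 = -5476$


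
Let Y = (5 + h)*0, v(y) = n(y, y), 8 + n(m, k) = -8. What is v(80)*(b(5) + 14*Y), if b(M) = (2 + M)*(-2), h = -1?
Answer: 224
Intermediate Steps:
n(m, k) = -16 (n(m, k) = -8 - 8 = -16)
v(y) = -16
Y = 0 (Y = (5 - 1)*0 = 4*0 = 0)
b(M) = -4 - 2*M
v(80)*(b(5) + 14*Y) = -16*((-4 - 2*5) + 14*0) = -16*((-4 - 10) + 0) = -16*(-14 + 0) = -16*(-14) = 224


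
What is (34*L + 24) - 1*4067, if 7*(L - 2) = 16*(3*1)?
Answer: -26193/7 ≈ -3741.9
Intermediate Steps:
L = 62/7 (L = 2 + (16*(3*1))/7 = 2 + (16*3)/7 = 2 + (1/7)*48 = 2 + 48/7 = 62/7 ≈ 8.8571)
(34*L + 24) - 1*4067 = (34*(62/7) + 24) - 1*4067 = (2108/7 + 24) - 4067 = 2276/7 - 4067 = -26193/7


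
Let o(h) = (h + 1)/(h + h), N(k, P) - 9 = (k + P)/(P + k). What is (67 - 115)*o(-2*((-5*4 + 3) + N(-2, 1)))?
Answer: -180/7 ≈ -25.714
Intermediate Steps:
N(k, P) = 10 (N(k, P) = 9 + (k + P)/(P + k) = 9 + (P + k)/(P + k) = 9 + 1 = 10)
o(h) = (1 + h)/(2*h) (o(h) = (1 + h)/((2*h)) = (1 + h)*(1/(2*h)) = (1 + h)/(2*h))
(67 - 115)*o(-2*((-5*4 + 3) + N(-2, 1))) = (67 - 115)*((1 - 2*((-5*4 + 3) + 10))/(2*((-2*((-5*4 + 3) + 10))))) = -24*(1 - 2*((-20 + 3) + 10))/((-2*((-20 + 3) + 10))) = -24*(1 - 2*(-17 + 10))/((-2*(-17 + 10))) = -24*(1 - 2*(-7))/((-2*(-7))) = -24*(1 + 14)/14 = -24*15/14 = -48*15/28 = -180/7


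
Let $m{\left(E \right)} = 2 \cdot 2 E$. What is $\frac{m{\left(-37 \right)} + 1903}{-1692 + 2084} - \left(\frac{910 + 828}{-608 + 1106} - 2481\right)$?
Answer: $\frac{242261795}{97608} \approx 2482.0$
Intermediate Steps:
$m{\left(E \right)} = 4 E$
$\frac{m{\left(-37 \right)} + 1903}{-1692 + 2084} - \left(\frac{910 + 828}{-608 + 1106} - 2481\right) = \frac{4 \left(-37\right) + 1903}{-1692 + 2084} - \left(\frac{910 + 828}{-608 + 1106} - 2481\right) = \frac{-148 + 1903}{392} - \left(\frac{1738}{498} - 2481\right) = 1755 \cdot \frac{1}{392} - \left(1738 \cdot \frac{1}{498} - 2481\right) = \frac{1755}{392} - \left(\frac{869}{249} - 2481\right) = \frac{1755}{392} - - \frac{616900}{249} = \frac{1755}{392} + \frac{616900}{249} = \frac{242261795}{97608}$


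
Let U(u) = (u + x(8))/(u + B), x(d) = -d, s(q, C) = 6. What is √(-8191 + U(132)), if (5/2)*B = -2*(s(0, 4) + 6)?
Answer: 2*I*√5325539/51 ≈ 90.499*I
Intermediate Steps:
B = -48/5 (B = 2*(-2*(6 + 6))/5 = 2*(-2*12)/5 = (⅖)*(-24) = -48/5 ≈ -9.6000)
U(u) = (-8 + u)/(-48/5 + u) (U(u) = (u - 1*8)/(u - 48/5) = (u - 8)/(-48/5 + u) = (-8 + u)/(-48/5 + u))
√(-8191 + U(132)) = √(-8191 + 5*(-8 + 132)/(-48 + 5*132)) = √(-8191 + 5*124/(-48 + 660)) = √(-8191 + 5*124/612) = √(-8191 + 5*(1/612)*124) = √(-8191 + 155/153) = √(-1253068/153) = 2*I*√5325539/51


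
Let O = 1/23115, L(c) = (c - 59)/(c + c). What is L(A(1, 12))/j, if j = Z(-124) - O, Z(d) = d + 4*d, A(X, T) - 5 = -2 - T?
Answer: -261970/42993903 ≈ -0.0060932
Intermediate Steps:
A(X, T) = 3 - T (A(X, T) = 5 + (-2 - T) = 3 - T)
Z(d) = 5*d
L(c) = (-59 + c)/(2*c) (L(c) = (-59 + c)/((2*c)) = (-59 + c)*(1/(2*c)) = (-59 + c)/(2*c))
O = 1/23115 ≈ 4.3262e-5
j = -14331301/23115 (j = 5*(-124) - 1*1/23115 = -620 - 1/23115 = -14331301/23115 ≈ -620.00)
L(A(1, 12))/j = ((-59 + (3 - 1*12))/(2*(3 - 1*12)))/(-14331301/23115) = ((-59 + (3 - 12))/(2*(3 - 12)))*(-23115/14331301) = ((1/2)*(-59 - 9)/(-9))*(-23115/14331301) = ((1/2)*(-1/9)*(-68))*(-23115/14331301) = (34/9)*(-23115/14331301) = -261970/42993903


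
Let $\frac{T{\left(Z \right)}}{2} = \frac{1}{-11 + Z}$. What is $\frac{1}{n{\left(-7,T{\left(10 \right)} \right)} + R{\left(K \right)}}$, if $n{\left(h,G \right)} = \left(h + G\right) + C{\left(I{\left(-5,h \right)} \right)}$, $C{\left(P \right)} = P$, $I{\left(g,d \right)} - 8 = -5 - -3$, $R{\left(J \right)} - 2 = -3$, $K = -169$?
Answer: $- \frac{1}{4} \approx -0.25$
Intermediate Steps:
$R{\left(J \right)} = -1$ ($R{\left(J \right)} = 2 - 3 = -1$)
$I{\left(g,d \right)} = 6$ ($I{\left(g,d \right)} = 8 - 2 = 6$)
$T{\left(Z \right)} = \frac{2}{-11 + Z}$
$n{\left(h,G \right)} = 6 + G + h$ ($n{\left(h,G \right)} = \left(h + G\right) + 6 = \left(G + h\right) + 6 = 6 + G + h$)
$\frac{1}{n{\left(-7,T{\left(10 \right)} \right)} + R{\left(K \right)}} = \frac{1}{\left(6 + \frac{2}{-11 + 10} - 7\right) - 1} = \frac{1}{\left(6 + \frac{2}{-1} - 7\right) - 1} = \frac{1}{\left(6 + 2 \left(-1\right) - 7\right) - 1} = \frac{1}{\left(6 - 2 - 7\right) - 1} = \frac{1}{-3 - 1} = \frac{1}{-4} = - \frac{1}{4}$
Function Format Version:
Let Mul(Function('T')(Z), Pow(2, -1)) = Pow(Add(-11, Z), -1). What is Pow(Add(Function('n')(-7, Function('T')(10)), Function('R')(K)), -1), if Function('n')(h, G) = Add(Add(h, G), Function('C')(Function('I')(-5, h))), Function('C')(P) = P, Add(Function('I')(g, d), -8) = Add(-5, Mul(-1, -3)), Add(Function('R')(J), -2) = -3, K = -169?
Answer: Rational(-1, 4) ≈ -0.25000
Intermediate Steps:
Function('R')(J) = -1 (Function('R')(J) = Add(2, -3) = -1)
Function('I')(g, d) = 6 (Function('I')(g, d) = Add(8, Add(-5, Mul(-1, -3))) = Add(8, Add(-5, 3)) = Add(8, -2) = 6)
Function('T')(Z) = Mul(2, Pow(Add(-11, Z), -1))
Function('n')(h, G) = Add(6, G, h) (Function('n')(h, G) = Add(Add(h, G), 6) = Add(Add(G, h), 6) = Add(6, G, h))
Pow(Add(Function('n')(-7, Function('T')(10)), Function('R')(K)), -1) = Pow(Add(Add(6, Mul(2, Pow(Add(-11, 10), -1)), -7), -1), -1) = Pow(Add(Add(6, Mul(2, Pow(-1, -1)), -7), -1), -1) = Pow(Add(Add(6, Mul(2, -1), -7), -1), -1) = Pow(Add(Add(6, -2, -7), -1), -1) = Pow(Add(-3, -1), -1) = Pow(-4, -1) = Rational(-1, 4)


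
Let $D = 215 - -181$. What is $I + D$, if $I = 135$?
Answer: $531$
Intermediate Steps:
$D = 396$ ($D = 215 + 181 = 396$)
$I + D = 135 + 396 = 531$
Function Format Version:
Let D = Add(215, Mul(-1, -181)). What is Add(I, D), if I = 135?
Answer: 531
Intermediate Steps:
D = 396 (D = Add(215, 181) = 396)
Add(I, D) = Add(135, 396) = 531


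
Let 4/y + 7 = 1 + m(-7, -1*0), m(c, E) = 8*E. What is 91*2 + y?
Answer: 544/3 ≈ 181.33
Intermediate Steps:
y = -⅔ (y = 4/(-7 + (1 + 8*(-1*0))) = 4/(-7 + (1 + 8*0)) = 4/(-7 + (1 + 0)) = 4/(-7 + 1) = 4/(-6) = 4*(-⅙) = -⅔ ≈ -0.66667)
91*2 + y = 91*2 - ⅔ = 182 - ⅔ = 544/3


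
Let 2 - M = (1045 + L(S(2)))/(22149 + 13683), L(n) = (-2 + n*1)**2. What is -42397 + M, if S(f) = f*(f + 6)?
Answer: -1519098881/35832 ≈ -42395.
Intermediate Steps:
S(f) = f*(6 + f)
L(n) = (-2 + n)**2
M = 70423/35832 (M = 2 - (1045 + (-2 + 2*(6 + 2))**2)/(22149 + 13683) = 2 - (1045 + (-2 + 2*8)**2)/35832 = 2 - (1045 + (-2 + 16)**2)/35832 = 2 - (1045 + 14**2)/35832 = 2 - (1045 + 196)/35832 = 2 - 1241/35832 = 70423/35832 ≈ 1.9654)
-42397 + M = -42397 + 70423/35832 = -1519098881/35832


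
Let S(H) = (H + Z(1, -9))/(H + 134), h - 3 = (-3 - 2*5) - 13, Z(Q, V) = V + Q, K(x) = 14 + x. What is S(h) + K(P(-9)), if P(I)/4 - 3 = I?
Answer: -1141/111 ≈ -10.279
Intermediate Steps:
P(I) = 12 + 4*I
Z(Q, V) = Q + V
h = -23 (h = 3 + ((-3 - 2*5) - 13) = 3 + ((-3 - 10) - 13) = 3 + (-13 - 13) = 3 - 26 = -23)
S(H) = (-8 + H)/(134 + H) (S(H) = (H + (1 - 9))/(H + 134) = (H - 8)/(134 + H) = (-8 + H)/(134 + H))
S(h) + K(P(-9)) = (-8 - 23)/(134 - 23) + (14 + (12 + 4*(-9))) = -31/111 + (14 + (12 - 36)) = (1/111)*(-31) + (14 - 24) = -31/111 - 10 = -1141/111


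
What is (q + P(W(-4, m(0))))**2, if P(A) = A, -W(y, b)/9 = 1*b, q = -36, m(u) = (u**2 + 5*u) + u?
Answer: 1296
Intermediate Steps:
m(u) = u**2 + 6*u
W(y, b) = -9*b
(q + P(W(-4, m(0))))**2 = (-36 - 0*(6 + 0))**2 = (-36 - 0*6)**2 = (-36 - 9*0)**2 = (-36 + 0)**2 = (-36)**2 = 1296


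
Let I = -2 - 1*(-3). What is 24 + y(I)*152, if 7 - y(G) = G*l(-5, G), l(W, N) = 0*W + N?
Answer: 936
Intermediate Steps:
I = 1 (I = -2 + 3 = 1)
l(W, N) = N (l(W, N) = 0 + N = N)
y(G) = 7 - G² (y(G) = 7 - G*G = 7 - G²)
24 + y(I)*152 = 24 + (7 - 1*1²)*152 = 24 + (7 - 1*1)*152 = 24 + (7 - 1)*152 = 24 + 6*152 = 24 + 912 = 936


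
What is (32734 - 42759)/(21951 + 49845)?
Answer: -10025/71796 ≈ -0.13963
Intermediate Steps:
(32734 - 42759)/(21951 + 49845) = -10025/71796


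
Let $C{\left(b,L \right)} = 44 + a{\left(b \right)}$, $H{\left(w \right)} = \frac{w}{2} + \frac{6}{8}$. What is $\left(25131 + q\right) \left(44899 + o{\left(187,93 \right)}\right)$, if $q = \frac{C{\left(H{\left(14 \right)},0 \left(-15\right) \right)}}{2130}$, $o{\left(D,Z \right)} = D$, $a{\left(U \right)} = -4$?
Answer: $\frac{241341165002}{213} \approx 1.1331 \cdot 10^{9}$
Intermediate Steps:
$H{\left(w \right)} = \frac{3}{4} + \frac{w}{2}$ ($H{\left(w \right)} = w \frac{1}{2} + 6 \cdot \frac{1}{8} = \frac{w}{2} + \frac{3}{4} = \frac{3}{4} + \frac{w}{2}$)
$C{\left(b,L \right)} = 40$ ($C{\left(b,L \right)} = 44 - 4 = 40$)
$q = \frac{4}{213}$ ($q = \frac{40}{2130} = 40 \cdot \frac{1}{2130} = \frac{4}{213} \approx 0.018779$)
$\left(25131 + q\right) \left(44899 + o{\left(187,93 \right)}\right) = \left(25131 + \frac{4}{213}\right) \left(44899 + 187\right) = \frac{5352907}{213} \cdot 45086 = \frac{241341165002}{213}$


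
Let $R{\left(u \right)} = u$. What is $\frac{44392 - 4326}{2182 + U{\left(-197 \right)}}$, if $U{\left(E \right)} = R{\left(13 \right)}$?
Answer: $\frac{40066}{2195} \approx 18.253$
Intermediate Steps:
$U{\left(E \right)} = 13$
$\frac{44392 - 4326}{2182 + U{\left(-197 \right)}} = \frac{44392 - 4326}{2182 + 13} = \frac{40066}{2195}$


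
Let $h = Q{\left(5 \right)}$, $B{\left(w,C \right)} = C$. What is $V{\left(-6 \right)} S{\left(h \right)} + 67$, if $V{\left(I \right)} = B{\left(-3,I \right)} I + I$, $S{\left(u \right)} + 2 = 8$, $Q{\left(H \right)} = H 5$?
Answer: $247$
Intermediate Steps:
$Q{\left(H \right)} = 5 H$
$h = 25$ ($h = 5 \cdot 5 = 25$)
$S{\left(u \right)} = 6$ ($S{\left(u \right)} = -2 + 8 = 6$)
$V{\left(I \right)} = I + I^{2}$ ($V{\left(I \right)} = I I + I = I^{2} + I = I + I^{2}$)
$V{\left(-6 \right)} S{\left(h \right)} + 67 = - 6 \left(1 - 6\right) 6 + 67 = \left(-6\right) \left(-5\right) 6 + 67 = 30 \cdot 6 + 67 = 180 + 67 = 247$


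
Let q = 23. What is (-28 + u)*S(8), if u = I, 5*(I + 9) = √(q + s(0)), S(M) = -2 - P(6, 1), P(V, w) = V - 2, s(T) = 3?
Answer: 222 - 6*√26/5 ≈ 215.88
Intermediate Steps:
P(V, w) = -2 + V
S(M) = -6 (S(M) = -2 - (-2 + 6) = -2 - 1*4 = -2 - 4 = -6)
I = -9 + √26/5 (I = -9 + √(23 + 3)/5 = -9 + √26/5 ≈ -7.9802)
u = -9 + √26/5 ≈ -7.9802
(-28 + u)*S(8) = (-28 + (-9 + √26/5))*(-6) = (-37 + √26/5)*(-6) = 222 - 6*√26/5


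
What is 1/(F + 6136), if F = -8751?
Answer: -1/2615 ≈ -0.00038241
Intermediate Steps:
1/(F + 6136) = 1/(-8751 + 6136) = 1/(-2615) = -1/2615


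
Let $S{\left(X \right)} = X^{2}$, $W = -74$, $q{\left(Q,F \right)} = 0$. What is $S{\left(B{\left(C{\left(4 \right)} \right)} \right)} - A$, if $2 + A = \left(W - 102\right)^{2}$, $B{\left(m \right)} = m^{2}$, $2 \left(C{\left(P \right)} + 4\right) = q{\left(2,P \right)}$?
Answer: $-30718$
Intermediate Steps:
$C{\left(P \right)} = -4$ ($C{\left(P \right)} = -4 + \frac{1}{2} \cdot 0 = -4 + 0 = -4$)
$A = 30974$ ($A = -2 + \left(-74 - 102\right)^{2} = -2 + \left(-176\right)^{2} = -2 + 30976 = 30974$)
$S{\left(B{\left(C{\left(4 \right)} \right)} \right)} - A = \left(\left(-4\right)^{2}\right)^{2} - 30974 = 16^{2} - 30974 = 256 - 30974 = -30718$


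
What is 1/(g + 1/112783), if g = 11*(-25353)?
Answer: -112783/31453261388 ≈ -3.5857e-6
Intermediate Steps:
g = -278883
1/(g + 1/112783) = 1/(-278883 + 1/112783) = 1/(-31453261388/112783) = -112783/31453261388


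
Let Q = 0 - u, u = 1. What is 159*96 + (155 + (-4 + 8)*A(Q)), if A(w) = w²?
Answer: 15423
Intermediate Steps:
Q = -1 (Q = 0 - 1*1 = 0 - 1 = -1)
159*96 + (155 + (-4 + 8)*A(Q)) = 159*96 + (155 + (-4 + 8)*(-1)²) = 15264 + (155 + 4*1) = 15264 + (155 + 4) = 15264 + 159 = 15423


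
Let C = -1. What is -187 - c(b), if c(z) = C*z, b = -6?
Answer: -193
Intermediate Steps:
c(z) = -z
-187 - c(b) = -187 - (-1)*(-6) = -187 - 1*6 = -187 - 6 = -193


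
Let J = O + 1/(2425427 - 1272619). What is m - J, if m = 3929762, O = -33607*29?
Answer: 5653791206919/1152808 ≈ 4.9044e+6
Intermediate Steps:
O = -974603
J = -1123530135223/1152808 (J = -974603 + 1/(2425427 - 1272619) = -974603 + 1/1152808 = -1123530135223/1152808 ≈ -9.7460e+5)
m - J = 3929762 - 1*(-1123530135223/1152808) = 3929762 + 1123530135223/1152808 = 5653791206919/1152808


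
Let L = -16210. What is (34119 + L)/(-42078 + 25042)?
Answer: -17909/17036 ≈ -1.0512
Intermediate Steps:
(34119 + L)/(-42078 + 25042) = (34119 - 16210)/(-42078 + 25042) = 17909/(-17036) = 17909*(-1/17036) = -17909/17036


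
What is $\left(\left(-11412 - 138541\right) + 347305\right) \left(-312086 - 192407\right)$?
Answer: $-99562702536$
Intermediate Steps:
$\left(\left(-11412 - 138541\right) + 347305\right) \left(-312086 - 192407\right) = \left(-149953 + 347305\right) \left(-504493\right) = 197352 \left(-504493\right) = -99562702536$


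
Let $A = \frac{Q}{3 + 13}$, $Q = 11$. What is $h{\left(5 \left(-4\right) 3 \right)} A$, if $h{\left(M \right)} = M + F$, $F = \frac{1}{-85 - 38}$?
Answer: $- \frac{81191}{1968} \approx -41.256$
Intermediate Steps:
$F = - \frac{1}{123}$ ($F = \frac{1}{-123} = - \frac{1}{123} \approx -0.0081301$)
$h{\left(M \right)} = - \frac{1}{123} + M$ ($h{\left(M \right)} = M - \frac{1}{123} = - \frac{1}{123} + M$)
$A = \frac{11}{16}$ ($A = \frac{11}{3 + 13} = \frac{11}{16} \approx 0.6875$)
$h{\left(5 \left(-4\right) 3 \right)} A = \left(- \frac{1}{123} + 5 \left(-4\right) 3\right) \frac{11}{16} = \left(- \frac{1}{123} - 60\right) \frac{11}{16} = \left(- \frac{7381}{123}\right) \frac{11}{16} = - \frac{81191}{1968}$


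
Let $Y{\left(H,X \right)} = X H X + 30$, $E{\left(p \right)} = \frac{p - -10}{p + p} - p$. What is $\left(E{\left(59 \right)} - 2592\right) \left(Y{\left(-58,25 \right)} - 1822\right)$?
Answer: $\frac{5948798729}{59} \approx 1.0083 \cdot 10^{8}$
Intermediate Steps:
$E{\left(p \right)} = - p + \frac{10 + p}{2 p}$ ($E{\left(p \right)} = \frac{p + \left(-5 + 15\right)}{2 p} - p = \left(p + 10\right) \frac{1}{2 p} - p = \left(10 + p\right) \frac{1}{2 p} - p = \frac{10 + p}{2 p} - p = - p + \frac{10 + p}{2 p}$)
$Y{\left(H,X \right)} = 30 + H X^{2}$ ($Y{\left(H,X \right)} = H X X + 30 = H X^{2} + 30 = 30 + H X^{2}$)
$\left(E{\left(59 \right)} - 2592\right) \left(Y{\left(-58,25 \right)} - 1822\right) = \left(\left(\frac{1}{2} - 59 + \frac{5}{59}\right) - 2592\right) \left(\left(30 - 58 \cdot 25^{2}\right) - 1822\right) = \left(\left(\frac{1}{2} - 59 + 5 \cdot \frac{1}{59}\right) - 2592\right) \left(\left(30 - 36250\right) - 1822\right) = \left(\left(\frac{1}{2} - 59 + \frac{5}{59}\right) - 2592\right) \left(\left(30 - 36250\right) - 1822\right) = \left(- \frac{6893}{118} - 2592\right) \left(-36220 - 1822\right) = \left(- \frac{312749}{118}\right) \left(-38042\right) = \frac{5948798729}{59}$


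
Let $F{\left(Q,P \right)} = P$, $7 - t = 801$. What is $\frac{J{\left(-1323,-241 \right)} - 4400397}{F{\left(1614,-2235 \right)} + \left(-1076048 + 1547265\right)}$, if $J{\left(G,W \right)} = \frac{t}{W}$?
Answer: $- \frac{1060494883}{113024662} \approx -9.3829$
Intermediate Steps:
$t = -794$ ($t = 7 - 801 = -794$)
$J{\left(G,W \right)} = - \frac{794}{W}$
$\frac{J{\left(-1323,-241 \right)} - 4400397}{F{\left(1614,-2235 \right)} + \left(-1076048 + 1547265\right)} = \frac{- \frac{794}{-241} - 4400397}{-2235 + \left(-1076048 + 1547265\right)} = \frac{\left(-794\right) \left(- \frac{1}{241}\right) - 4400397}{-2235 + 471217} = \frac{\frac{794}{241} - 4400397}{468982} = \left(- \frac{1060494883}{241}\right) \frac{1}{468982} = - \frac{1060494883}{113024662}$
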